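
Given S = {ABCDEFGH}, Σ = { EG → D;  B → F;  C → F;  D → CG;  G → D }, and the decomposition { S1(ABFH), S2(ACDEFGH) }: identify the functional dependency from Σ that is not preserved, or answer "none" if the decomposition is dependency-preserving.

EG → D lies within S2.
B → F lies within S1.
C → F lies within S2.
D → CG lies within S2.
G → D lies within S2.
Every dependency is enforceable on the fragments, so the decomposition is dependency-preserving.

none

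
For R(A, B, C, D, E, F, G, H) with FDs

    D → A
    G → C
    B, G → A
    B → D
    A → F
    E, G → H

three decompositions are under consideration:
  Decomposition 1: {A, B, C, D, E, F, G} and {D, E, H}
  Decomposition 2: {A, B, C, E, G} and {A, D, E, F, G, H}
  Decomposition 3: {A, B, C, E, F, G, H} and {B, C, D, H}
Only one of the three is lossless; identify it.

Decomposition 3

Decomposition 1: common = {D, E}, closure = {A, D, E, F} → lossy.
Decomposition 2: common = {A, E, G}, closure = {A, C, E, F, G, H} → lossy.
Decomposition 3: common = {B, C, H}, closure = {A, B, C, D, F, H} → lossless.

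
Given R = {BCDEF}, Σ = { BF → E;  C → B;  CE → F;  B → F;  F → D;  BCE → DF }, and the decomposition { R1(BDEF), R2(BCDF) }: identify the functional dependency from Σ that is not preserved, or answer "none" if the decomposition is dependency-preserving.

none

BF → E lies within R1.
C → B lies within R2.
CE → F: restricted closure across fragments reaches F.
B → F lies within R1.
F → D lies within R1.
BCE → DF: restricted closure across fragments reaches DF.
Every dependency is enforceable on the fragments, so the decomposition is dependency-preserving.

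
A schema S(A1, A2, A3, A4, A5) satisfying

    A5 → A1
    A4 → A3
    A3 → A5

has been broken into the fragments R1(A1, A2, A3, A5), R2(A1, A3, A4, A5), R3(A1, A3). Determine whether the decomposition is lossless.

Chase test. Columns are A1, A2, A3, A4, A5; row i has aⱼ where attribute j ∈ Ri, else bᵢⱼ.
Initial tableau (one row per fragment):
  row 1: a1 a2 a3 b14 a5
  row 2: a1 b22 a3 a4 a5
  row 3: a1 b32 a3 b34 b35
Rows 1 and 3 agree on A3; apply A3→A5 and equate their A5 entries.
No row becomes fully distinguished — the join is lossy.

No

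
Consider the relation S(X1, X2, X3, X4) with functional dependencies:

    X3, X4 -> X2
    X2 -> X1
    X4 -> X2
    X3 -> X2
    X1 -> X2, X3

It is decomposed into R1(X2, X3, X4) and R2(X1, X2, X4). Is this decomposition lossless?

Common attributes: R1 ∩ R2 = {X2, X4}.
Closure of {X2, X4}: X2 → X1 applies, adding X1; X1 → X2, X3 applies, adding X3. So (X2, X4)⁺ = {X1, X2, X3, X4}.
This closure contains every attribute of R1, so R1 ∩ R2 → R1. The join is lossless.

Yes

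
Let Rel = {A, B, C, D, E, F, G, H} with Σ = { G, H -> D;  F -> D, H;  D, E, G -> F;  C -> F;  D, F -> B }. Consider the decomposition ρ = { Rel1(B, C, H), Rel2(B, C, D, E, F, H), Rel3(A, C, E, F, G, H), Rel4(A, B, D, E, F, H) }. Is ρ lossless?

Yes

Chase test. Columns are A, B, C, D, E, F, G, H; row i has aⱼ where attribute j ∈ Reli, else bᵢⱼ.
Initial tableau (one row per fragment):
  row 1: b11 a2 a3 b14 b15 b16 b17 a8
  row 2: b21 a2 a3 a4 a5 a6 b27 a8
  row 3: a1 b32 a3 b34 a5 a6 a7 a8
  row 4: a1 a2 b43 a4 a5 a6 b47 a8
Rows 2 and 3 agree on F; apply F→D, H and equate their D, H entries.
Rows 1 and 2 agree on C; apply C→F and equate their F entries.
Rows 2 and 3 agree on D, F; apply D, F→B and equate their B entries.
Rows 1 and 2 agree on F; apply F→D, H and equate their D, H entries.
Row 3 is now all distinguished symbols — the join is lossless.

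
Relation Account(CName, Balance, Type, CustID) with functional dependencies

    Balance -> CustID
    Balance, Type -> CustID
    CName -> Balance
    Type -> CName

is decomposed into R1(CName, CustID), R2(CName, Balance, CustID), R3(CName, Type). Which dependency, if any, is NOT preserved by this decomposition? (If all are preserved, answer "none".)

Balance → CustID lies within R2.
Balance, Type → CustID: restricted closure across fragments reaches CustID.
CName → Balance lies within R2.
Type → CName lies within R3.
Every dependency is enforceable on the fragments, so the decomposition is dependency-preserving.

none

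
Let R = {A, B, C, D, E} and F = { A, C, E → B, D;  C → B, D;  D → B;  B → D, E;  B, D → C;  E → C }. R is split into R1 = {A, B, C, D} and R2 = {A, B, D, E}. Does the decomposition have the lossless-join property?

Common attributes: R1 ∩ R2 = {A, B, D}.
Closure of {A, B, D}: B → D, E applies, adding E; B, D → C applies, adding C. So (A, B, D)⁺ = {A, B, C, D, E}.
This closure contains every attribute of R1, so R1 ∩ R2 → R1. The join is lossless.

Yes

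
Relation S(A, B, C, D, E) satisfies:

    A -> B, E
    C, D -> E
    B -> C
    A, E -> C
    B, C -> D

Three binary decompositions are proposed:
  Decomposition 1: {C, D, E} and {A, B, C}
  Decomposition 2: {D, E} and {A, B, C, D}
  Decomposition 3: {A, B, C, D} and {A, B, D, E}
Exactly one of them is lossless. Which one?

Decomposition 3

Decomposition 1: common = {C}, closure = {C} → lossy.
Decomposition 2: common = {D}, closure = {D} → lossy.
Decomposition 3: common = {A, B, D}, closure = {A, B, C, D, E} → lossless.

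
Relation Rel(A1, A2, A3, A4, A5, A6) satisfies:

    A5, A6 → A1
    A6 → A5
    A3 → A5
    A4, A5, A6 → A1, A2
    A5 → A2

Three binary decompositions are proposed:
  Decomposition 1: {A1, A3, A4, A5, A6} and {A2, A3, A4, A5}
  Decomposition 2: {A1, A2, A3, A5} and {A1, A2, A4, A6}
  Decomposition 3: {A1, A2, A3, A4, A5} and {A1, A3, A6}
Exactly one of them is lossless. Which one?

Decomposition 1: common = {A3, A4, A5}, closure = {A2, A3, A4, A5} → lossless.
Decomposition 2: common = {A1, A2}, closure = {A1, A2} → lossy.
Decomposition 3: common = {A1, A3}, closure = {A1, A2, A3, A5} → lossy.

Decomposition 1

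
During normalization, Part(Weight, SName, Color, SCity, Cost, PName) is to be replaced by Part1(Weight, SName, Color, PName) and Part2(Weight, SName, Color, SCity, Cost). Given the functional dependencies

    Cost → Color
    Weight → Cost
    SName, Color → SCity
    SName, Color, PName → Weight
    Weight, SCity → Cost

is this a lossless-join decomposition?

Common attributes: Part1 ∩ Part2 = {Weight, SName, Color}.
Closure of {Weight, SName, Color}: Weight → Cost applies, adding Cost; SName, Color → SCity applies, adding SCity. So (Weight, SName, Color)⁺ = {Weight, SName, Color, SCity, Cost}.
This closure contains every attribute of Part2, so Part1 ∩ Part2 → Part2. The join is lossless.

Yes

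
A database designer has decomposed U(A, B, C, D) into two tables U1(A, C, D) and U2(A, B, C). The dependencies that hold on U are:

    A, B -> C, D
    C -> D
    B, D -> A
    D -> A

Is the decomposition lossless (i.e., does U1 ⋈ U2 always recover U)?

Common attributes: U1 ∩ U2 = {A, C}.
Closure of {A, C}: C → D applies, adding D. So (A, C)⁺ = {A, C, D}.
This closure contains every attribute of U1, so U1 ∩ U2 → U1. The join is lossless.

Yes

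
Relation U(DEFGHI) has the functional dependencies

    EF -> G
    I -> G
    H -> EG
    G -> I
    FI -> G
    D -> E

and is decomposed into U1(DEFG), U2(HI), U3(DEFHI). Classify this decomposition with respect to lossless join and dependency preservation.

Lossless test (chase): Rows 1 and 3 agree on EF; apply EF→G and equate their G entries. Rows 2 and 3 agree on I; apply I→G and equate their G entries. Rows 2 and 3 agree on H; apply H→EG and equate their EG entries. Rows 1 and 2 agree on G; apply G→I and equate their I entries. Row 3 is now all distinguished symbols — the join is lossless.
Dependency preservation: the restricted closure of {I} across the fragments never reaches {G}, so I → G cannot be enforced without a join — not preserved.

lossless but not dependency-preserving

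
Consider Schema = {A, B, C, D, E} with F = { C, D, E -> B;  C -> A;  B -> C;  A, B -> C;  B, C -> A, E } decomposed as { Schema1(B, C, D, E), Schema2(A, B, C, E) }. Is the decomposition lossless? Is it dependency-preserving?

Lossless test: (B, C, E)⁺ = {A, B, C, E}, which contains all of one fragment — lossless.
Dependency preservation: every FD's attributes lie within a single fragment, so each can be enforced locally — preserved.

lossless and dependency-preserving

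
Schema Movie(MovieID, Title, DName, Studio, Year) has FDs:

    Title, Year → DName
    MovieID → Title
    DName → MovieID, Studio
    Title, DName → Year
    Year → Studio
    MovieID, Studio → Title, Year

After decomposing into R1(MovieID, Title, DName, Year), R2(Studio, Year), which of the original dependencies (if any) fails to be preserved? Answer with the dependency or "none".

MovieID, Studio → Title, Year

Check MovieID, Studio → Title, Year: no single fragment contains all of {MovieID, Title, Studio, Year}, and the restricted closure of {MovieID, Studio} across the fragments never reaches {Title, Year}.
Title, Year → DName is preserved.
MovieID → Title is preserved.
DName → MovieID, Studio is preserved.
Title, DName → Year is preserved.
Year → Studio is preserved.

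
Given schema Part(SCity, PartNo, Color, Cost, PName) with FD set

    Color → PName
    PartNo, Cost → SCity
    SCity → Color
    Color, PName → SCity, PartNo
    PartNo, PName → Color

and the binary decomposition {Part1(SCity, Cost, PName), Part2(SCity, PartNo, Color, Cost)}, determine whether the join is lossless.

Yes

Common attributes: Part1 ∩ Part2 = {SCity, Cost}.
Closure of {SCity, Cost}: SCity → Color applies, adding Color; Color → PName applies, adding PName; Color, PName → SCity, PartNo applies, adding PartNo. So (SCity, Cost)⁺ = {SCity, PartNo, Color, Cost, PName}.
This closure contains every attribute of Part1, so Part1 ∩ Part2 → Part1. The join is lossless.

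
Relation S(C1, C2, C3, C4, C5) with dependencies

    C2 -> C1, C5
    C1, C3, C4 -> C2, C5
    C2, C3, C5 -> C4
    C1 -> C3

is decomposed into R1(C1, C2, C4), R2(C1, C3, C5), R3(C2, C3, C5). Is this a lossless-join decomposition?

Yes

Chase test. Columns are C1, C2, C3, C4, C5; row i has aⱼ where attribute j ∈ Ri, else bᵢⱼ.
Initial tableau (one row per fragment):
  row 1: a1 a2 b13 a4 b15
  row 2: a1 b22 a3 b24 a5
  row 3: b31 a2 a3 b34 a5
Rows 1 and 3 agree on C2; apply C2→C1, C5 and equate their C1, C5 entries.
Rows 1 and 2 agree on C1; apply C1→C3 and equate their C3 entries.
Rows 1 and 3 agree on C2, C3, C5; apply C2, C3, C5→C4 and equate their C4 entries.
Row 1 is now all distinguished symbols — the join is lossless.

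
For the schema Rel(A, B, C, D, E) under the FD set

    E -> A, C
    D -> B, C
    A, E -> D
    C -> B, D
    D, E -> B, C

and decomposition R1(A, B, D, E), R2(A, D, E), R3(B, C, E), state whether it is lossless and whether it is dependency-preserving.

lossless but not dependency-preserving

Lossless test (chase): Rows 1 and 2 agree on E; apply E→A, C and equate their A, C entries. Rows 1 and 3 agree on E; apply E→A, C and equate their A, C entries. Rows 1 and 2 agree on D; apply D→B, C and equate their B, C entries. Rows 1 and 3 agree on A, E; apply A, E→D and equate their D entries. Row 1 is now all distinguished symbols — the join is lossless.
Dependency preservation: the restricted closure of {D} across the fragments never reaches {B, C}, so D → B, C cannot be enforced without a join — not preserved.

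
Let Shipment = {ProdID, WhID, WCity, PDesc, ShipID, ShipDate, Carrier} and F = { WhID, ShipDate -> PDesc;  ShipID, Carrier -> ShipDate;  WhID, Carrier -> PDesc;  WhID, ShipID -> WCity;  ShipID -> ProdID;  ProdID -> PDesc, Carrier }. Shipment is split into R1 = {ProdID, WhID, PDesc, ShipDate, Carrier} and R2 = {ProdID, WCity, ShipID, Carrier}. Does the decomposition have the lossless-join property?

Common attributes: R1 ∩ R2 = {ProdID, Carrier}.
Closure of {ProdID, Carrier}: ProdID → PDesc, Carrier applies, adding PDesc. So (ProdID, Carrier)⁺ = {ProdID, PDesc, Carrier}.
The closure contains neither all of R1 = {ProdID, WhID, PDesc, ShipDate, Carrier} nor all of R2 = {ProdID, WCity, ShipID, Carrier}, so the common attributes are not a superkey of either fragment. The join is lossy.

No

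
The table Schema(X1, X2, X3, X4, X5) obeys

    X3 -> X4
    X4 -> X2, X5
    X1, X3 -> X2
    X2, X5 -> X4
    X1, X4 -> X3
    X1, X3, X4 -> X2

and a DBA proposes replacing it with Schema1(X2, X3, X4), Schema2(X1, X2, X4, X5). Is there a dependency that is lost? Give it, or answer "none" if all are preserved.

X1, X4 -> X3

Check X1, X4 → X3: no single fragment contains all of {X1, X3, X4}, and the restricted closure of {X1, X4} across the fragments never reaches {X3}.
X3 → X4 is preserved.
X4 → X2, X5 is preserved.
X1, X3 → X2 is preserved.
X2, X5 → X4 is preserved.
X1, X3, X4 → X2 is preserved.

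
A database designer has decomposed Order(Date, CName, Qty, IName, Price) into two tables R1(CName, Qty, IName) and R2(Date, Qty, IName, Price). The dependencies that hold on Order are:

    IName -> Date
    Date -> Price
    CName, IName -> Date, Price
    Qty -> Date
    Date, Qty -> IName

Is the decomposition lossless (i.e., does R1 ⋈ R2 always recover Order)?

Yes

Common attributes: R1 ∩ R2 = {Qty, IName}.
Closure of {Qty, IName}: IName → Date applies, adding Date; Date → Price applies, adding Price. So (Qty, IName)⁺ = {Date, Qty, IName, Price}.
This closure contains every attribute of R2, so R1 ∩ R2 → R2. The join is lossless.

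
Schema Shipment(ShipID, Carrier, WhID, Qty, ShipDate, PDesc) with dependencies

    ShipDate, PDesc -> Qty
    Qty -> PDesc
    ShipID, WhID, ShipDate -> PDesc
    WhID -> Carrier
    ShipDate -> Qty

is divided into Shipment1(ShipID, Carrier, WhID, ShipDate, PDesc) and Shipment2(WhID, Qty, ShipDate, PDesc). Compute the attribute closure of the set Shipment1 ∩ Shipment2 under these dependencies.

Carrier, WhID, Qty, ShipDate, PDesc

Shipment1 ∩ Shipment2 = {WhID, ShipDate, PDesc}.
ShipDate, PDesc → Qty applies, adding Qty
WhID → Carrier applies, adding Carrier
Closure: {Carrier, WhID, Qty, ShipDate, PDesc}.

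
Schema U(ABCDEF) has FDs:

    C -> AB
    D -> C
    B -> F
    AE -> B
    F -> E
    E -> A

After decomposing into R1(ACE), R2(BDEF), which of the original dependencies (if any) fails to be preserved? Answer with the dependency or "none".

D -> C

Check D → C: no single fragment contains all of {CD}, and the restricted closure of {D} across the fragments never reaches {C}.
C → AB is preserved.
B → F is preserved.
AE → B is preserved.
F → E is preserved.
E → A is preserved.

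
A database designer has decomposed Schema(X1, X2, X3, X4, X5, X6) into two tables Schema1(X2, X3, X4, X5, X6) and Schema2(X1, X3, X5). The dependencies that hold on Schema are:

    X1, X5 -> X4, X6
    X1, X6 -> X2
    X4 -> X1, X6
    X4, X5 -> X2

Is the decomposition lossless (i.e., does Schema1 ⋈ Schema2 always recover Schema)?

Common attributes: Schema1 ∩ Schema2 = {X3, X5}.
No dependency enlarges {X3, X5}, so (X3, X5)⁺ = {X3, X5}.
The closure contains neither all of Schema1 = {X2, X3, X4, X5, X6} nor all of Schema2 = {X1, X3, X5}, so the common attributes are not a superkey of either fragment. The join is lossy.

No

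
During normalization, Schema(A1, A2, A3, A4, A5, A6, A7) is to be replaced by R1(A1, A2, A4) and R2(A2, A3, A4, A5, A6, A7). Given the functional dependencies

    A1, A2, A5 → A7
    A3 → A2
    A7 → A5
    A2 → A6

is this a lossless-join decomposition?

Common attributes: R1 ∩ R2 = {A2, A4}.
Closure of {A2, A4}: A2 → A6 applies, adding A6. So (A2, A4)⁺ = {A2, A4, A6}.
The closure contains neither all of R1 = {A1, A2, A4} nor all of R2 = {A2, A3, A4, A5, A6, A7}, so the common attributes are not a superkey of either fragment. The join is lossy.

No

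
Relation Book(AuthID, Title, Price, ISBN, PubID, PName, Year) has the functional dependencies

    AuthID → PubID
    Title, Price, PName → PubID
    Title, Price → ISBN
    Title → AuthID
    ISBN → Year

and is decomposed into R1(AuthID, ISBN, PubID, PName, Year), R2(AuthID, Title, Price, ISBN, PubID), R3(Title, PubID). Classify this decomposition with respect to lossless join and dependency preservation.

lossy but dependency-preserving

Lossless test (chase): Rows 2 and 3 agree on Title; apply Title→AuthID and equate their AuthID entries. Rows 1 and 2 agree on ISBN; apply ISBN→Year and equate their Year entries. No row becomes fully distinguished — the join is lossy.
Dependency preservation: Title, Price, PName → PubID is not contained in any single fragment, but the restricted closure of its left-hand side across the fragments still reaches the right-hand side; the remaining FDs each lie inside some fragment. All dependencies are preserved.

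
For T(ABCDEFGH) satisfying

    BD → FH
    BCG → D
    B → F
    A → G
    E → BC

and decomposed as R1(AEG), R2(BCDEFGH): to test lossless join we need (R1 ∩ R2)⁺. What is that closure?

R1 ∩ R2 = {EG}.
E → BC applies, adding BC
BCG → D applies, adding D
B → F applies, adding F
BD → FH applies, adding H
Closure: {BCDEFGH}.

BCDEFGH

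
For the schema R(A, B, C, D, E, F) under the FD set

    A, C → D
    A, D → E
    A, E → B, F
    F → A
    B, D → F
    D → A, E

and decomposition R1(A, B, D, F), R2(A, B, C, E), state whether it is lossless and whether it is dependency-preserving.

lossy and not dependency-preserving

Lossless test: (A, B)⁺ = {A, B}, which is a superkey of neither fragment — lossy.
Dependency preservation: the restricted closure of {A, C} across the fragments never reaches {D}, so A, C → D cannot be enforced without a join — not preserved.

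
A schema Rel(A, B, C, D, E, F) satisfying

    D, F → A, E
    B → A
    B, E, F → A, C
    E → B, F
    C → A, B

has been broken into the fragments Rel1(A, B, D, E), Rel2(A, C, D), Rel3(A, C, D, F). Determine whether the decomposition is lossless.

Chase test. Columns are A, B, C, D, E, F; row i has aⱼ where attribute j ∈ Reli, else bᵢⱼ.
Initial tableau (one row per fragment):
  row 1: a1 a2 b13 a4 a5 b16
  row 2: a1 b22 a3 a4 b25 b26
  row 3: a1 b32 a3 a4 b35 a6
Rows 2 and 3 agree on C; apply C→A, B and equate their A, B entries.
No row becomes fully distinguished — the join is lossy.

No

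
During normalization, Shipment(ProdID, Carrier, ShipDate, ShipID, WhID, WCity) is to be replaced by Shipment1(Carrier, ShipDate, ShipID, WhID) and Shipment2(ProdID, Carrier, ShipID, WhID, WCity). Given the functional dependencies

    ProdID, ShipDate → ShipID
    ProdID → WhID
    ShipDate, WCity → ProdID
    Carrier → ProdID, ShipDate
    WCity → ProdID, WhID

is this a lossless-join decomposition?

Common attributes: Shipment1 ∩ Shipment2 = {Carrier, ShipID, WhID}.
Closure of {Carrier, ShipID, WhID}: Carrier → ProdID, ShipDate applies, adding ProdID, ShipDate. So (Carrier, ShipID, WhID)⁺ = {ProdID, Carrier, ShipDate, ShipID, WhID}.
This closure contains every attribute of Shipment1, so Shipment1 ∩ Shipment2 → Shipment1. The join is lossless.

Yes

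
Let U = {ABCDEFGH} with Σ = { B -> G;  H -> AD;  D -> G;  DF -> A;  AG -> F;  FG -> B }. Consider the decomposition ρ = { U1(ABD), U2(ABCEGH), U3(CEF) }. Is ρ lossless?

Chase test. Columns are ABCDEFGH; row i has aⱼ where attribute j ∈ Ui, else bᵢⱼ.
Initial tableau (one row per fragment):
  row 1: a1 a2 b13 a4 b15 b16 b17 b18
  row 2: a1 a2 a3 b24 a5 b26 a7 a8
  row 3: b31 b32 a3 b34 a5 a6 b37 b38
Rows 1 and 2 agree on B; apply B→G and equate their G entries.
Rows 1 and 2 agree on AG; apply AG→F and equate their F entries.
No row becomes fully distinguished — the join is lossy.

No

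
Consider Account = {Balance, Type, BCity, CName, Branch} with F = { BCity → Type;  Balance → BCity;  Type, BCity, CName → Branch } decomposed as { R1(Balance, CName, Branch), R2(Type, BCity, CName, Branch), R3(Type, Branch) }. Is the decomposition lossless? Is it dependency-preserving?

lossy and not dependency-preserving

Lossless test (chase): applying each FD to every pair of rows produces no changes in the tableau, so no row becomes fully distinguished — the join is lossy.
Dependency preservation: the restricted closure of {Balance} across the fragments never reaches {BCity}, so Balance → BCity cannot be enforced without a join — not preserved.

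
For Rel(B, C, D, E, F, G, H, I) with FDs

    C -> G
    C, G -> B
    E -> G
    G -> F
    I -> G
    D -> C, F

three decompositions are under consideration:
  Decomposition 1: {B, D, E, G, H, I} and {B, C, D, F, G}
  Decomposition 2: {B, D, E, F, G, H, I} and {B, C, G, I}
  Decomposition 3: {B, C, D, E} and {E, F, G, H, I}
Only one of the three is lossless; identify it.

Decomposition 1

Decomposition 1: common = {B, D, G}, closure = {B, C, D, F, G} → lossless.
Decomposition 2: common = {B, G, I}, closure = {B, F, G, I} → lossy.
Decomposition 3: common = {E}, closure = {E, F, G} → lossy.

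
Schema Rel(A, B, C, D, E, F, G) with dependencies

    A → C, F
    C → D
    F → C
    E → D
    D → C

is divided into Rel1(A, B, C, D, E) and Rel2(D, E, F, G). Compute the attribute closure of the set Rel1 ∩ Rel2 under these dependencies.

Rel1 ∩ Rel2 = {D, E}.
D → C applies, adding C
Closure: {C, D, E}.

C, D, E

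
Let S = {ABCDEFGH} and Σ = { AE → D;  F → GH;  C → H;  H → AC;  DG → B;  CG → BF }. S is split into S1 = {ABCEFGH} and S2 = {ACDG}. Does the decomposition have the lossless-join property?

No

Common attributes: S1 ∩ S2 = {ACG}.
Closure of {ACG}: C → H applies, adding H; CG → BF applies, adding BF. So (ACG)⁺ = {ABCFGH}.
The closure contains neither all of S1 = {ABCEFGH} nor all of S2 = {ACDG}, so the common attributes are not a superkey of either fragment. The join is lossy.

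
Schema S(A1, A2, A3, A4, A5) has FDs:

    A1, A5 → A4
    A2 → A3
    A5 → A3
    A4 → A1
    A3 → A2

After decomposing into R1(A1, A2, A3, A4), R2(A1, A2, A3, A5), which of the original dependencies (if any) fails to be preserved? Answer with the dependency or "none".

Check A1, A5 → A4: no single fragment contains all of {A1, A4, A5}, and the restricted closure of {A1, A5} across the fragments never reaches {A4}.
A2 → A3 is preserved.
A5 → A3 is preserved.
A4 → A1 is preserved.
A3 → A2 is preserved.

A1, A5 → A4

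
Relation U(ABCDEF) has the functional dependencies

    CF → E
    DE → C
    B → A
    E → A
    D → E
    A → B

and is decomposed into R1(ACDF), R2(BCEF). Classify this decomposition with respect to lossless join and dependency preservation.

lossless but not dependency-preserving

Lossless test: (CF)⁺ = {ABCEF}, which contains all of one fragment — lossless.
Dependency preservation: the restricted closure of {B} across the fragments never reaches {A}, so B → A cannot be enforced without a join — not preserved.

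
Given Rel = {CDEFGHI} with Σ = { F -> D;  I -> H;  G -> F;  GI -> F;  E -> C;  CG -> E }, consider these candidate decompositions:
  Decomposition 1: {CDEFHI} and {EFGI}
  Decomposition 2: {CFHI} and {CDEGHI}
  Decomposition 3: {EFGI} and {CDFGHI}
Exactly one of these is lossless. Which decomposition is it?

Decomposition 1: common = {EFI}, closure = {CDEFHI} → lossless.
Decomposition 2: common = {CHI}, closure = {CHI} → lossy.
Decomposition 3: common = {FGI}, closure = {DFGHI} → lossy.

Decomposition 1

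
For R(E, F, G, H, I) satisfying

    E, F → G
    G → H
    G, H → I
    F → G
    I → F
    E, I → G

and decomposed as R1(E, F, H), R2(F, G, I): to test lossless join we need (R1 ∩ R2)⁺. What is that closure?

R1 ∩ R2 = {F}.
F → G applies, adding G
G → H applies, adding H
G, H → I applies, adding I
Closure: {F, G, H, I}.

F, G, H, I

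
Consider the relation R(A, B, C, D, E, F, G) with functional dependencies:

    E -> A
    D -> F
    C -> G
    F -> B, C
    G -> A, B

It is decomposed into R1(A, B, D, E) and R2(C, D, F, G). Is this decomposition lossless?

Yes

Common attributes: R1 ∩ R2 = {D}.
Closure of {D}: D → F applies, adding F; F → B, C applies, adding B, C; C → G applies, adding G; G → A, B applies, adding A. So (D)⁺ = {A, B, C, D, F, G}.
This closure contains every attribute of R2, so R1 ∩ R2 → R2. The join is lossless.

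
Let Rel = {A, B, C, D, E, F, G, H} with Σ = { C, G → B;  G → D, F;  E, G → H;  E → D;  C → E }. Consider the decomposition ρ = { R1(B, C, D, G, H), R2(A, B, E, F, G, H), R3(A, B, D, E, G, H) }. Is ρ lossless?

No

Chase test. Columns are A, B, C, D, E, F, G, H; row i has aⱼ where attribute j ∈ Ri, else bᵢⱼ.
Initial tableau (one row per fragment):
  row 1: b11 a2 a3 a4 b15 b16 a7 a8
  row 2: a1 a2 b23 b24 a5 a6 a7 a8
  row 3: a1 a2 b33 a4 a5 b36 a7 a8
Rows 1 and 2 agree on G; apply G→D, F and equate their D, F entries.
Rows 1 and 3 agree on G; apply G→D, F and equate their D, F entries.
No row becomes fully distinguished — the join is lossy.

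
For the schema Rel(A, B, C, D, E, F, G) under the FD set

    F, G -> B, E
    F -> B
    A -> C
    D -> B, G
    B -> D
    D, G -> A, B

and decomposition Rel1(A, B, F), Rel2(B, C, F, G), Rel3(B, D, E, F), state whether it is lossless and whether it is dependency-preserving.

Lossless test (chase): Rows 1 and 2 agree on B; apply B→D and equate their D entries. Rows 1 and 3 agree on B; apply B→D and equate their D entries. Rows 1 and 2 agree on D; apply D→B, G and equate their B, G entries. Rows 1 and 3 agree on D; apply D→B, G and equate their B, G entries. Rows 1 and 2 agree on D, G; apply D, G→A, B and equate their A, B entries. Rows 1 and 3 agree on D, G; apply D, G→A, B and equate their A, B entries. Rows 1 and 2 agree on F, G; apply F, G→B, E and equate their B, E entries. Rows 1 and 3 agree on F, G; apply F, G→B, E and equate their B, E entries. Rows 1 and 2 agree on A; apply A→C and equate their C entries. Rows 1 and 3 agree on A; apply A→C and equate their C entries. Row 1 is now all distinguished symbols — the join is lossless.
Dependency preservation: the restricted closure of {A} across the fragments never reaches {C}, so A → C cannot be enforced without a join — not preserved.

lossless but not dependency-preserving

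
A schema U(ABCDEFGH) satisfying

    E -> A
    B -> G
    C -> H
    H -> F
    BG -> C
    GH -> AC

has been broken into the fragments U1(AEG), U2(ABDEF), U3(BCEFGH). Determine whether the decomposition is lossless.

Yes

Chase test. Columns are ABCDEFGH; row i has aⱼ where attribute j ∈ Ui, else bᵢⱼ.
Initial tableau (one row per fragment):
  row 1: a1 b12 b13 b14 a5 b16 a7 b18
  row 2: a1 a2 b23 a4 a5 a6 b27 b28
  row 3: b31 a2 a3 b34 a5 a6 a7 a8
Rows 1 and 3 agree on E; apply E→A and equate their A entries.
Rows 2 and 3 agree on B; apply B→G and equate their G entries.
Rows 2 and 3 agree on BG; apply BG→C and equate their C entries.
Rows 2 and 3 agree on C; apply C→H and equate their H entries.
Row 2 is now all distinguished symbols — the join is lossless.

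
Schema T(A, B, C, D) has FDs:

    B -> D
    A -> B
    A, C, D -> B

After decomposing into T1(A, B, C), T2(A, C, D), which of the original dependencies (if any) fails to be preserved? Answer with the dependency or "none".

B -> D

Check B → D: no single fragment contains all of {B, D}, and the restricted closure of {B} across the fragments never reaches {D}.
A → B is preserved.
A, C, D → B is preserved.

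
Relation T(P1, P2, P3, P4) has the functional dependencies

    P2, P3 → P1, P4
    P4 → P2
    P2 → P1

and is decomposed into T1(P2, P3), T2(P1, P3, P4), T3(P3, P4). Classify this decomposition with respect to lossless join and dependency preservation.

Lossless test (chase): Rows 2 and 3 agree on P4; apply P4→P2 and equate their P2 entries. Rows 2 and 3 agree on P2; apply P2→P1 and equate their P1 entries. No row becomes fully distinguished — the join is lossy.
Dependency preservation: the restricted closure of {P2, P3} across the fragments never reaches {P1, P4}, so P2, P3 → P1, P4 cannot be enforced without a join — not preserved.

lossy and not dependency-preserving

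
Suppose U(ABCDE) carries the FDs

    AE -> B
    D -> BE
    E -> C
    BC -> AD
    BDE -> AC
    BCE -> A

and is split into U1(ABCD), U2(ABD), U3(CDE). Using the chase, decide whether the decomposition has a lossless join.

Yes

Chase test. Columns are ABCDE; row i has aⱼ where attribute j ∈ Ui, else bᵢⱼ.
Initial tableau (one row per fragment):
  row 1: a1 a2 a3 a4 b15
  row 2: a1 a2 b23 a4 b25
  row 3: b31 b32 a3 a4 a5
Rows 1 and 2 agree on D; apply D→BE and equate their BE entries.
Rows 1 and 3 agree on D; apply D→BE and equate their BE entries.
Rows 1 and 2 agree on E; apply E→C and equate their C entries.
Rows 1 and 3 agree on BC; apply BC→AD and equate their AD entries.
Row 1 is now all distinguished symbols — the join is lossless.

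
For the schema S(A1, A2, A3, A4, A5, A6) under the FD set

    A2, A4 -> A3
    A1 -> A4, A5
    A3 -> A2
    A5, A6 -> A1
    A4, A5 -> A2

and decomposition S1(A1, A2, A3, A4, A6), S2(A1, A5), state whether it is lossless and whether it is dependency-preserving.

lossless but not dependency-preserving

Lossless test: (A1)⁺ = {A1, A2, A3, A4, A5}, which contains all of one fragment — lossless.
Dependency preservation: the restricted closure of {A5, A6} across the fragments never reaches {A1}, so A5, A6 → A1 cannot be enforced without a join — not preserved.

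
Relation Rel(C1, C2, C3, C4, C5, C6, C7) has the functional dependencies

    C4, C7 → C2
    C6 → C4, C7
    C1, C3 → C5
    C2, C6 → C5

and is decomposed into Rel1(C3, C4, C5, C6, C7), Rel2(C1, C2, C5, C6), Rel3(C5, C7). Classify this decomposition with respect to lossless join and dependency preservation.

Lossless test (chase): Rows 1 and 2 agree on C6; apply C6→C4, C7 and equate their C4, C7 entries. Rows 1 and 2 agree on C4, C7; apply C4, C7→C2 and equate their C2 entries. No row becomes fully distinguished — the join is lossy.
Dependency preservation: the restricted closure of {C4, C7} across the fragments never reaches {C2}, so C4, C7 → C2 cannot be enforced without a join — not preserved.

lossy and not dependency-preserving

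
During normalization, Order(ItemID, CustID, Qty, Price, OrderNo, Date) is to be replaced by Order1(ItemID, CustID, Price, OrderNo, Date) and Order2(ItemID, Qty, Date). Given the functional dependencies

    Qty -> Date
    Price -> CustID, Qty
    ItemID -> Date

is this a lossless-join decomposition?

No

Common attributes: Order1 ∩ Order2 = {ItemID, Date}.
No dependency enlarges {ItemID, Date}, so (ItemID, Date)⁺ = {ItemID, Date}.
The closure contains neither all of Order1 = {ItemID, CustID, Price, OrderNo, Date} nor all of Order2 = {ItemID, Qty, Date}, so the common attributes are not a superkey of either fragment. The join is lossy.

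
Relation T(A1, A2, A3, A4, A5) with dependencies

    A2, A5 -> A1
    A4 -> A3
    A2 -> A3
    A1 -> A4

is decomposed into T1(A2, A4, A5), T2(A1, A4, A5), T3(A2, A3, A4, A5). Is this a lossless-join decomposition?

Chase test. Columns are A1, A2, A3, A4, A5; row i has aⱼ where attribute j ∈ Ti, else bᵢⱼ.
Initial tableau (one row per fragment):
  row 1: b11 a2 b13 a4 a5
  row 2: a1 b22 b23 a4 a5
  row 3: b31 a2 a3 a4 a5
Rows 1 and 3 agree on A2, A5; apply A2, A5→A1 and equate their A1 entries.
Rows 1 and 2 agree on A4; apply A4→A3 and equate their A3 entries.
Rows 1 and 3 agree on A4; apply A4→A3 and equate their A3 entries.
No row becomes fully distinguished — the join is lossy.

No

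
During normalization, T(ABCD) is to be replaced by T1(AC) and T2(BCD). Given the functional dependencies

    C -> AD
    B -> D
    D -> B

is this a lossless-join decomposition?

Common attributes: T1 ∩ T2 = {C}.
Closure of {C}: C → AD applies, adding AD; D → B applies, adding B. So (C)⁺ = {ABCD}.
This closure contains every attribute of T1, so T1 ∩ T2 → T1. The join is lossless.

Yes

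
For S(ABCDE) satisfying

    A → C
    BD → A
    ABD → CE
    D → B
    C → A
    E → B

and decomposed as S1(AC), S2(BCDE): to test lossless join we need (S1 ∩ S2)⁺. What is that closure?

S1 ∩ S2 = {C}.
C → A applies, adding A
Closure: {AC}.

AC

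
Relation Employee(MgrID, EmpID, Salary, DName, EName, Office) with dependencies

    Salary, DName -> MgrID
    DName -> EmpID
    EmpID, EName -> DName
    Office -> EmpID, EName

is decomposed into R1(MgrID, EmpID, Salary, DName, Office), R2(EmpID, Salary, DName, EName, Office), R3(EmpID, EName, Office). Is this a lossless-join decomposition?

Chase test. Columns are MgrID, EmpID, Salary, DName, EName, Office; row i has aⱼ where attribute j ∈ Ri, else bᵢⱼ.
Initial tableau (one row per fragment):
  row 1: a1 a2 a3 a4 b15 a6
  row 2: b21 a2 a3 a4 a5 a6
  row 3: b31 a2 b33 b34 a5 a6
Rows 1 and 2 agree on Salary, DName; apply Salary, DName→MgrID and equate their MgrID entries.
Rows 2 and 3 agree on EmpID, EName; apply EmpID, EName→DName and equate their DName entries.
Rows 1 and 2 agree on Office; apply Office→EmpID, EName and equate their EmpID, EName entries.
Row 1 is now all distinguished symbols — the join is lossless.

Yes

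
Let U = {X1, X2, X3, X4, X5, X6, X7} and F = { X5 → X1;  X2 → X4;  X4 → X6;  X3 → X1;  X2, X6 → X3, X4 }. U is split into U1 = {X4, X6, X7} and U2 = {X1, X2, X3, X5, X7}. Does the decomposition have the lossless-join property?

No

Common attributes: U1 ∩ U2 = {X7}.
No dependency enlarges {X7}, so (X7)⁺ = {X7}.
The closure contains neither all of U1 = {X4, X6, X7} nor all of U2 = {X1, X2, X3, X5, X7}, so the common attributes are not a superkey of either fragment. The join is lossy.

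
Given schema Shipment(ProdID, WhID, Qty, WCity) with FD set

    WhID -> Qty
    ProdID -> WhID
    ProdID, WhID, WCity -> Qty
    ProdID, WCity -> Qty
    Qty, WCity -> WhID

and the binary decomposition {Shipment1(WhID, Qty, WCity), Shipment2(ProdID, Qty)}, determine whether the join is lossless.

Common attributes: Shipment1 ∩ Shipment2 = {Qty}.
No dependency enlarges {Qty}, so (Qty)⁺ = {Qty}.
The closure contains neither all of Shipment1 = {WhID, Qty, WCity} nor all of Shipment2 = {ProdID, Qty}, so the common attributes are not a superkey of either fragment. The join is lossy.

No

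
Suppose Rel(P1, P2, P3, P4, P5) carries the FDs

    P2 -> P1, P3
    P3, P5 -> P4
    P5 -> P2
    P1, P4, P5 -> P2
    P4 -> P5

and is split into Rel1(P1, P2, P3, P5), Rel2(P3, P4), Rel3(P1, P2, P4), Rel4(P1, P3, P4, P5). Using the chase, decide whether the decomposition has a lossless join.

Yes

Chase test. Columns are P1, P2, P3, P4, P5; row i has aⱼ where attribute j ∈ Reli, else bᵢⱼ.
Initial tableau (one row per fragment):
  row 1: a1 a2 a3 b14 a5
  row 2: b21 b22 a3 a4 b25
  row 3: a1 a2 b33 a4 b35
  row 4: a1 b42 a3 a4 a5
Rows 1 and 3 agree on P2; apply P2→P1, P3 and equate their P1, P3 entries.
Rows 1 and 4 agree on P3, P5; apply P3, P5→P4 and equate their P4 entries.
Rows 1 and 4 agree on P5; apply P5→P2 and equate their P2 entries.
Rows 1 and 2 agree on P4; apply P4→P5 and equate their P5 entries.
Rows 1 and 3 agree on P4; apply P4→P5 and equate their P5 entries.
Rows 1 and 2 agree on P5; apply P5→P2 and equate their P2 entries.
Rows 1 and 2 agree on P2; apply P2→P1, P3 and equate their P1, P3 entries.
Row 1 is now all distinguished symbols — the join is lossless.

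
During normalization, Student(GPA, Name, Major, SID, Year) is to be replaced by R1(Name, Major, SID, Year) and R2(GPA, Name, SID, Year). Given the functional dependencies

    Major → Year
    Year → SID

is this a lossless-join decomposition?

Common attributes: R1 ∩ R2 = {Name, SID, Year}.
No dependency enlarges {Name, SID, Year}, so (Name, SID, Year)⁺ = {Name, SID, Year}.
The closure contains neither all of R1 = {Name, Major, SID, Year} nor all of R2 = {GPA, Name, SID, Year}, so the common attributes are not a superkey of either fragment. The join is lossy.

No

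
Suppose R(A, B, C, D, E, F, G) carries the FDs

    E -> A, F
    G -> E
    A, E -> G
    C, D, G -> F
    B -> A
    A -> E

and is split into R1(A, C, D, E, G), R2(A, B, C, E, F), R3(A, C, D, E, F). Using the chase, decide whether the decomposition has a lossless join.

No

Chase test. Columns are A, B, C, D, E, F, G; row i has aⱼ where attribute j ∈ Ri, else bᵢⱼ.
Initial tableau (one row per fragment):
  row 1: a1 b12 a3 a4 a5 b16 a7
  row 2: a1 a2 a3 b24 a5 a6 b27
  row 3: a1 b32 a3 a4 a5 a6 b37
Rows 1 and 2 agree on E; apply E→A, F and equate their A, F entries.
Rows 1 and 2 agree on A, E; apply A, E→G and equate their G entries.
Rows 1 and 3 agree on A, E; apply A, E→G and equate their G entries.
No row becomes fully distinguished — the join is lossy.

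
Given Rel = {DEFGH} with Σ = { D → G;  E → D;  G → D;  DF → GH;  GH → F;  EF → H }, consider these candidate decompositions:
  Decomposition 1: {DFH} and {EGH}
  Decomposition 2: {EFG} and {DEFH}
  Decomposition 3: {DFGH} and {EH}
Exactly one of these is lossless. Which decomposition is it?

Decomposition 2

Decomposition 1: common = {H}, closure = {H} → lossy.
Decomposition 2: common = {EF}, closure = {DEFGH} → lossless.
Decomposition 3: common = {H}, closure = {H} → lossy.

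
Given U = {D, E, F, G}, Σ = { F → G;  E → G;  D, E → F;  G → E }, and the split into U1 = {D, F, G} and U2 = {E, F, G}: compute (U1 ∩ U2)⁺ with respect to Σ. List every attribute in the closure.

E, F, G

U1 ∩ U2 = {F, G}.
G → E applies, adding E
Closure: {E, F, G}.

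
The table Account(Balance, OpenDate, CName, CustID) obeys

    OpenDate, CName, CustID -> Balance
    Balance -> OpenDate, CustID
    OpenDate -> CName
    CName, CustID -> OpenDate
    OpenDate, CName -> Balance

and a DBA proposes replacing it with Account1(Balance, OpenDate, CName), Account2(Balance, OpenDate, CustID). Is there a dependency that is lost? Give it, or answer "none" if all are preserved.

Check CName, CustID → OpenDate: no single fragment contains all of {OpenDate, CName, CustID}, and the restricted closure of {CName, CustID} across the fragments never reaches {OpenDate}.
OpenDate, CName, CustID → Balance is preserved.
Balance → OpenDate, CustID is preserved.
OpenDate → CName is preserved.
OpenDate, CName → Balance is preserved.

CName, CustID -> OpenDate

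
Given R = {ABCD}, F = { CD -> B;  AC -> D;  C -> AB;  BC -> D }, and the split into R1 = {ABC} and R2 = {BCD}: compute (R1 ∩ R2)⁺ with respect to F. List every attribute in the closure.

R1 ∩ R2 = {BC}.
C → AB applies, adding A
BC → D applies, adding D
Closure: {ABCD}.

ABCD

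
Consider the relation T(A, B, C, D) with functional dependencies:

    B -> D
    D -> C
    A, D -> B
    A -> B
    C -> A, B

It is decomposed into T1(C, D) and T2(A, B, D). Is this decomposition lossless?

Yes

Common attributes: T1 ∩ T2 = {D}.
Closure of {D}: D → C applies, adding C; C → A, B applies, adding A, B. So (D)⁺ = {A, B, C, D}.
This closure contains every attribute of T1, so T1 ∩ T2 → T1. The join is lossless.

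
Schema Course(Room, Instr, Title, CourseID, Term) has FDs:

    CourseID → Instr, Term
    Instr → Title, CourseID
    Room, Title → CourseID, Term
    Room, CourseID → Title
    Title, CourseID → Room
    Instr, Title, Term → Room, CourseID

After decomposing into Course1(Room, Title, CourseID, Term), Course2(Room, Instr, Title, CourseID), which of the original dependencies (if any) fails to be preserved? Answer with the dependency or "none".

none

CourseID → Instr, Term: restricted closure across fragments reaches Instr, Term.
Instr → Title, CourseID lies within Course2.
Room, Title → CourseID, Term lies within Course1.
Room, CourseID → Title lies within Course1.
Title, CourseID → Room lies within Course1.
Instr, Title, Term → Room, CourseID: restricted closure across fragments reaches Room, CourseID.
Every dependency is enforceable on the fragments, so the decomposition is dependency-preserving.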